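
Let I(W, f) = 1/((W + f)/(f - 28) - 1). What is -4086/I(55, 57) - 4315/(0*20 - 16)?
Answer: -5301073/464 ≈ -11425.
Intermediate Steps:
I(W, f) = 1/(-1 + (W + f)/(-28 + f)) (I(W, f) = 1/((W + f)/(-28 + f) - 1) = 1/(-1 + (W + f)/(-28 + f)))
-4086/I(55, 57) - 4315/(0*20 - 16) = -4086*(28 + 55)/(-28 + 57) - 4315/(0*20 - 16) = -4086/(29/83) - 4315/(0 - 16) = -4086/((1/83)*29) - 4315/(-16) = -4086/29/83 - 4315*(-1/16) = -4086*83/29 + 4315/16 = -339138/29 + 4315/16 = -5301073/464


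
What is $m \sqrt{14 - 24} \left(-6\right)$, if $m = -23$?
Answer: $138 i \sqrt{10} \approx 436.39 i$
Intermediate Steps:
$m \sqrt{14 - 24} \left(-6\right) = - 23 \sqrt{14 - 24} \left(-6\right) = - 23 \sqrt{-10} \left(-6\right) = - 23 i \sqrt{10} \left(-6\right) = 138 i \sqrt{10}$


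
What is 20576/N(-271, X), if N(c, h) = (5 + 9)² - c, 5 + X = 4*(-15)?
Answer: 20576/467 ≈ 44.060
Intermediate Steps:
X = -65 (X = -5 + 4*(-15) = -5 - 60 = -65)
N(c, h) = 196 - c (N(c, h) = 14² - c = 196 - c)
20576/N(-271, X) = 20576/(196 - 1*(-271)) = 20576/(196 + 271) = 20576/467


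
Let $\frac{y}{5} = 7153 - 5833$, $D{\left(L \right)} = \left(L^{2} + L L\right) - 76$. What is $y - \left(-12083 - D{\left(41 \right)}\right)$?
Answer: $21969$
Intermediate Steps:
$D{\left(L \right)} = -76 + 2 L^{2}$ ($D{\left(L \right)} = \left(L^{2} + L^{2}\right) - 76 = 2 L^{2} - 76 = -76 + 2 L^{2}$)
$y = 6600$ ($y = 5 \left(7153 - 5833\right) = 5 \cdot 1320 = 6600$)
$y - \left(-12083 - D{\left(41 \right)}\right) = 6600 - \left(-12083 - \left(-76 + 2 \cdot 41^{2}\right)\right) = 6600 - \left(-12083 - \left(-76 + 2 \cdot 1681\right)\right) = 6600 - \left(-12083 - \left(-76 + 3362\right)\right) = 6600 - \left(-12083 - 3286\right) = 6600 - -15369 = 6600 + 15369 = 21969$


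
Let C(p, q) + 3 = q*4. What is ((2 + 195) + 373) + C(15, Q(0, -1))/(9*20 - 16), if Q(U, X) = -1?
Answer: 93473/164 ≈ 569.96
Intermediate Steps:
C(p, q) = -3 + 4*q (C(p, q) = -3 + q*4 = -3 + 4*q)
((2 + 195) + 373) + C(15, Q(0, -1))/(9*20 - 16) = ((2 + 195) + 373) + (-3 + 4*(-1))/(9*20 - 16) = (197 + 373) + (-3 - 4)/(180 - 16) = 570 - 7/164 = 93473/164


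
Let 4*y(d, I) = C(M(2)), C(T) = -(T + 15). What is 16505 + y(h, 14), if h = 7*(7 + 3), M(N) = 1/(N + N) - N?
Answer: 264027/16 ≈ 16502.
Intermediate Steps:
M(N) = 1/(2*N) - N
C(T) = -15 - T (C(T) = -(15 + T) = -15 - T)
h = 70 (h = 7*10 = 70)
y(d, I) = -53/16 (y(d, I) = (-15 - ((½)/2 - 1*2))/4 = (-15 - ((½)*(½) - 2))/4 = (-15 - (¼ - 2))/4 = (-15 - 1*(-7/4))/4 = (-15 + 7/4)/4 = (¼)*(-53/4) = -53/16)
16505 + y(h, 14) = 16505 - 53/16 = 264027/16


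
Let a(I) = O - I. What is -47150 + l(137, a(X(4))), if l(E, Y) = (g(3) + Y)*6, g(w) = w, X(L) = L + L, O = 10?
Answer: -47120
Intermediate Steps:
X(L) = 2*L
a(I) = 10 - I
l(E, Y) = 18 + 6*Y (l(E, Y) = (3 + Y)*6 = 18 + 6*Y)
-47150 + l(137, a(X(4))) = -47150 + (18 + 6*(10 - 2*4)) = -47150 + (18 + 6*(10 - 1*8)) = -47150 + (18 + 6*(10 - 8)) = -47150 + (18 + 6*2) = -47150 + (18 + 12) = -47150 + 30 = -47120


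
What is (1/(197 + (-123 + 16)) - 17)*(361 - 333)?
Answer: -21406/45 ≈ -475.69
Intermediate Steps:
(1/(197 + (-123 + 16)) - 17)*(361 - 333) = (1/(197 - 107) - 17)*28 = (1/90 - 17)*28 = -1529/90*28 = -21406/45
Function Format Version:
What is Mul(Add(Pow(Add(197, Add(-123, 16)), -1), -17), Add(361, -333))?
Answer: Rational(-21406, 45) ≈ -475.69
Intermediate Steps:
Mul(Add(Pow(Add(197, Add(-123, 16)), -1), -17), Add(361, -333)) = Mul(Add(Pow(Add(197, -107), -1), -17), 28) = Mul(Add(Pow(90, -1), -17), 28) = Mul(Add(Rational(1, 90), -17), 28) = Mul(Rational(-1529, 90), 28) = Rational(-21406, 45)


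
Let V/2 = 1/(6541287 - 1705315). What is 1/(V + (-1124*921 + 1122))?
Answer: -2417986/2500395798851 ≈ -9.6704e-7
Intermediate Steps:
V = 1/2417986 (V = 2/(6541287 - 1705315) = 2/4835972 = 2*(1/4835972) = 1/2417986 ≈ 4.1357e-7)
1/(V + (-1124*921 + 1122)) = 1/(1/2417986 + (-1124*921 + 1122)) = 1/(1/2417986 + (-1035204 + 1122)) = 1/(1/2417986 - 1034082) = 1/(-2500395798851/2417986) = -2417986/2500395798851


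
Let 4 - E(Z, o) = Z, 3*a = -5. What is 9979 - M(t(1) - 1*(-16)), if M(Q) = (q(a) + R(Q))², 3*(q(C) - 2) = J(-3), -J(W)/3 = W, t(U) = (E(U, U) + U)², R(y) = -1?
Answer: 9963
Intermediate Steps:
a = -5/3 (a = (⅓)*(-5) = -5/3 ≈ -1.6667)
E(Z, o) = 4 - Z
t(U) = 16 (t(U) = ((4 - U) + U)² = 4² = 16)
J(W) = -3*W
q(C) = 5 (q(C) = 2 + (-3*(-3))/3 = 2 + (⅓)*9 = 2 + 3 = 5)
M(Q) = 16 (M(Q) = (5 - 1)² = 4² = 16)
9979 - M(t(1) - 1*(-16)) = 9979 - 1*16 = 9979 - 16 = 9963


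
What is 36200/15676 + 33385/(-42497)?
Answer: 253762035/166545743 ≈ 1.5237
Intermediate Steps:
36200/15676 + 33385/(-42497) = 36200*(1/15676) + 33385*(-1/42497) = 9050/3919 - 33385/42497 = 253762035/166545743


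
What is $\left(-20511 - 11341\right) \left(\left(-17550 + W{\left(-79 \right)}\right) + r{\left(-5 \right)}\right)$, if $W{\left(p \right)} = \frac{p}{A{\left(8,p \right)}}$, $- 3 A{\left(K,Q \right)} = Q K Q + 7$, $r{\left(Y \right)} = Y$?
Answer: $\frac{9307246643392}{16645} \approx 5.5916 \cdot 10^{8}$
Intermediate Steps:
$A{\left(K,Q \right)} = - \frac{7}{3} - \frac{K Q^{2}}{3}$ ($A{\left(K,Q \right)} = - \frac{Q K Q + 7}{3} = - \frac{K Q Q + 7}{3} = - \frac{K Q^{2} + 7}{3} = - \frac{7 + K Q^{2}}{3} = - \frac{7}{3} - \frac{K Q^{2}}{3}$)
$W{\left(p \right)} = \frac{p}{- \frac{7}{3} - \frac{8 p^{2}}{3}}$
$\left(-20511 - 11341\right) \left(\left(-17550 + W{\left(-79 \right)}\right) + r{\left(-5 \right)}\right) = \left(-20511 - 11341\right) \left(\left(-17550 - - \frac{237}{7 + 8 \left(-79\right)^{2}}\right) - 5\right) = - 31852 \left(\left(-17550 - - \frac{237}{7 + 8 \cdot 6241}\right) - 5\right) = - 31852 \left(\left(-17550 - - \frac{237}{7 + 49928}\right) - 5\right) = - 31852 \left(\left(-17550 - - \frac{237}{49935}\right) - 5\right) = - 31852 \left(\left(-17550 - \left(-237\right) \frac{1}{49935}\right) - 5\right) = - 31852 \left(\left(-17550 + \frac{79}{16645}\right) - 5\right) = - 31852 \left(- \frac{292119671}{16645} - 5\right) = \left(-31852\right) \left(- \frac{292202896}{16645}\right) = \frac{9307246643392}{16645}$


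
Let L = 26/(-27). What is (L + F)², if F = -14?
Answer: 163216/729 ≈ 223.89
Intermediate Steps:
L = -26/27 (L = 26*(-1/27) = -26/27 ≈ -0.96296)
(L + F)² = (-26/27 - 14)² = (-404/27)² = 163216/729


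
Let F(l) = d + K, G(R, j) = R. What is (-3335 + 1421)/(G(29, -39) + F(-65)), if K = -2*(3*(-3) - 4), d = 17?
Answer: -319/12 ≈ -26.583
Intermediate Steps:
K = 26 (K = -2*(-9 - 4) = -2*(-13) = 26)
F(l) = 43 (F(l) = 17 + 26 = 43)
(-3335 + 1421)/(G(29, -39) + F(-65)) = (-3335 + 1421)/(29 + 43) = -1914/72 = -1914*1/72 = -319/12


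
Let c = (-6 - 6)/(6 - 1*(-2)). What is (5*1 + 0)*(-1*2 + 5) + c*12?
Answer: -3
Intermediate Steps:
c = -3/2 (c = -12/(6 + 2) = -12/8 = -12*⅛ = -3/2 ≈ -1.5000)
(5*1 + 0)*(-1*2 + 5) + c*12 = (5*1 + 0)*(-1*2 + 5) - 3/2*12 = (5 + 0)*(-2 + 5) - 18 = 5*3 - 18 = 15 - 18 = -3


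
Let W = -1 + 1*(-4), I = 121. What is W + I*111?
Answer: 13426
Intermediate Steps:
W = -5 (W = -1 - 4 = -5)
W + I*111 = -5 + 121*111 = -5 + 13431 = 13426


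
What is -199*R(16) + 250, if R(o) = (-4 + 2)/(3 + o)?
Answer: 5148/19 ≈ 270.95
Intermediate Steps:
R(o) = -2/(3 + o)
-199*R(16) + 250 = -(-398)/(3 + 16) + 250 = -(-398)/19 + 250 = -199*(-2/19) + 250 = 398/19 + 250 = 5148/19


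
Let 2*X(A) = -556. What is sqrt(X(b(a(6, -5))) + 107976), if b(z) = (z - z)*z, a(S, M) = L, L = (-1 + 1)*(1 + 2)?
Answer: sqrt(107698) ≈ 328.17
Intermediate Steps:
L = 0 (L = 0*3 = 0)
a(S, M) = 0
b(z) = 0 (b(z) = 0*z = 0)
X(A) = -278 (X(A) = (1/2)*(-556) = -278)
sqrt(X(b(a(6, -5))) + 107976) = sqrt(-278 + 107976) = sqrt(107698)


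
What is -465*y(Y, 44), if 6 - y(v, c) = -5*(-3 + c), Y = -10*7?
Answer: -98115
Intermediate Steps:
Y = -70
y(v, c) = -9 + 5*c (y(v, c) = 6 - (-5)*(-3 + c) = 6 - (15 - 5*c) = 6 + (-15 + 5*c) = -9 + 5*c)
-465*y(Y, 44) = -465*(-9 + 5*44) = -465*(-9 + 220) = -465*211 = -98115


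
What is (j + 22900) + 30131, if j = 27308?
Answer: 80339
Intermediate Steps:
(j + 22900) + 30131 = (27308 + 22900) + 30131 = 50208 + 30131 = 80339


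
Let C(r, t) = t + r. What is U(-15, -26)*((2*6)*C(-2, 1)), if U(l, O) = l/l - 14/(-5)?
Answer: -228/5 ≈ -45.600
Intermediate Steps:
C(r, t) = r + t
U(l, O) = 19/5 (U(l, O) = 1 - 14*(-⅕) = 1 + 14/5 = 19/5)
U(-15, -26)*((2*6)*C(-2, 1)) = 19*((2*6)*(-2 + 1))/5 = 19*(12*(-1))/5 = (19/5)*(-12) = -228/5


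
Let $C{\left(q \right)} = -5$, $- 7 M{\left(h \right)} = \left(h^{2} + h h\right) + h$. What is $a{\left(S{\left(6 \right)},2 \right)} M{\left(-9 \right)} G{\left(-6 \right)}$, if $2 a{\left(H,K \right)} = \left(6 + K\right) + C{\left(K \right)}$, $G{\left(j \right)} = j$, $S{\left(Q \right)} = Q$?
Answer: $\frac{1377}{7} \approx 196.71$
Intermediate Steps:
$M{\left(h \right)} = - \frac{2 h^{2}}{7} - \frac{h}{7}$ ($M{\left(h \right)} = - \frac{\left(h^{2} + h h\right) + h}{7} = - \frac{\left(h^{2} + h^{2}\right) + h}{7} = - \frac{2 h^{2} + h}{7} = - \frac{h + 2 h^{2}}{7} = - \frac{2 h^{2}}{7} - \frac{h}{7}$)
$a{\left(H,K \right)} = \frac{1}{2} + \frac{K}{2}$ ($a{\left(H,K \right)} = \frac{\left(6 + K\right) - 5}{2} = \frac{1 + K}{2} = \frac{1}{2} + \frac{K}{2}$)
$a{\left(S{\left(6 \right)},2 \right)} M{\left(-9 \right)} G{\left(-6 \right)} = \left(\frac{1}{2} + \frac{1}{2} \cdot 2\right) \left(\left(- \frac{1}{7}\right) \left(-9\right) \left(1 + 2 \left(-9\right)\right)\right) \left(-6\right) = \left(\frac{1}{2} + 1\right) \left(\left(- \frac{1}{7}\right) \left(-9\right) \left(1 - 18\right)\right) \left(-6\right) = \frac{3 \left(\left(- \frac{1}{7}\right) \left(-9\right) \left(-17\right)\right)}{2} \left(-6\right) = \frac{3}{2} \left(- \frac{153}{7}\right) \left(-6\right) = \left(- \frac{459}{14}\right) \left(-6\right) = \frac{1377}{7}$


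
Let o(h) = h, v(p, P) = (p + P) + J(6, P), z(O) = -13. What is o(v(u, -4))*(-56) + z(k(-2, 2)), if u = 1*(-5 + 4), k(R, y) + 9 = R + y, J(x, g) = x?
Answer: -69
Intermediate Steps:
k(R, y) = -9 + R + y (k(R, y) = -9 + (R + y) = -9 + R + y)
u = -1 (u = 1*(-1) = -1)
v(p, P) = 6 + P + p (v(p, P) = (p + P) + 6 = (P + p) + 6 = 6 + P + p)
o(v(u, -4))*(-56) + z(k(-2, 2)) = (6 - 4 - 1)*(-56) - 13 = 1*(-56) - 13 = -56 - 13 = -69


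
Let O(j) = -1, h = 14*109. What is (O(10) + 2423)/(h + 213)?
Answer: 2422/1739 ≈ 1.3928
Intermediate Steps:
h = 1526
(O(10) + 2423)/(h + 213) = (-1 + 2423)/(1526 + 213) = 2422/1739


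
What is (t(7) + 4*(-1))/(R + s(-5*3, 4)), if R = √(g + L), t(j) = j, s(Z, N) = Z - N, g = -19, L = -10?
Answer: -19/130 - I*√29/130 ≈ -0.14615 - 0.041424*I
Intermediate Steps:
R = I*√29 (R = √(-19 - 10) = √(-29) = I*√29 ≈ 5.3852*I)
(t(7) + 4*(-1))/(R + s(-5*3, 4)) = (7 + 4*(-1))/(I*√29 + (-5*3 - 1*4)) = (7 - 4)/(I*√29 + (-15 - 4)) = 3/(I*√29 - 19) = 3/(-19 + I*√29)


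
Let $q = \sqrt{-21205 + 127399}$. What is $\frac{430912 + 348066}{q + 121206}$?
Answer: $\frac{15736134578}{2448464707} - \frac{389489 \sqrt{106194}}{7345394121} \approx 6.4097$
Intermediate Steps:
$q = \sqrt{106194} \approx 325.87$
$\frac{430912 + 348066}{q + 121206} = \frac{430912 + 348066}{\sqrt{106194} + 121206} = \frac{778978}{121206 + \sqrt{106194}}$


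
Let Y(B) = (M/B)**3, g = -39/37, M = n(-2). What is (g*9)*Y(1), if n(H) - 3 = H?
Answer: -351/37 ≈ -9.4865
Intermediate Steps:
n(H) = 3 + H
M = 1 (M = 3 - 2 = 1)
g = -39/37 (g = -39*1/37 = -39/37 ≈ -1.0541)
Y(B) = B**(-3) (Y(B) = (1/B)**3 = B**(-3))
(g*9)*Y(1) = -39/37*9/1**3 = -351/37*1 = -351/37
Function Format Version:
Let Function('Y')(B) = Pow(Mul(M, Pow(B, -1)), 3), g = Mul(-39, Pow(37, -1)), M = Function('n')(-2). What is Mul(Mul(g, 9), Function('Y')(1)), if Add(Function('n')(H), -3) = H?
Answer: Rational(-351, 37) ≈ -9.4865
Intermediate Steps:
Function('n')(H) = Add(3, H)
M = 1 (M = Add(3, -2) = 1)
g = Rational(-39, 37) (g = Mul(-39, Rational(1, 37)) = Rational(-39, 37) ≈ -1.0541)
Function('Y')(B) = Pow(B, -3) (Function('Y')(B) = Pow(Mul(1, Pow(B, -1)), 3) = Pow(Pow(B, -1), 3) = Pow(B, -3))
Mul(Mul(g, 9), Function('Y')(1)) = Mul(Mul(Rational(-39, 37), 9), Pow(1, -3)) = Mul(Rational(-351, 37), 1) = Rational(-351, 37)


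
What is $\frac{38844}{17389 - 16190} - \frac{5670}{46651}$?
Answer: $\frac{164119374}{5084959} \approx 32.275$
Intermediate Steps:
$\frac{38844}{17389 - 16190} - \frac{5670}{46651} = \frac{38844}{1199} - \frac{5670}{46651} = \frac{164119374}{5084959}$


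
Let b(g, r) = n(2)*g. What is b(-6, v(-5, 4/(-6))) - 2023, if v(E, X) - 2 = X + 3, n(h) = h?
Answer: -2035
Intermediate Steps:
v(E, X) = 5 + X (v(E, X) = 2 + (X + 3) = 2 + (3 + X) = 5 + X)
b(g, r) = 2*g
b(-6, v(-5, 4/(-6))) - 2023 = 2*(-6) - 2023 = -12 - 2023 = -2035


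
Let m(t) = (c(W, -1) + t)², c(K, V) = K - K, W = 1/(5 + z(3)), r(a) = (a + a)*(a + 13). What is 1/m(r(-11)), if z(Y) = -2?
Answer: 1/1936 ≈ 0.00051653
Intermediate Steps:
r(a) = 2*a*(13 + a) (r(a) = (2*a)*(13 + a) = 2*a*(13 + a))
W = ⅓ (W = 1/(5 - 2) = 1/3 = ⅓ ≈ 0.33333)
c(K, V) = 0
m(t) = t² (m(t) = (0 + t)² = t²)
1/m(r(-11)) = 1/((2*(-11)*(13 - 11))²) = 1/((2*(-11)*2)²) = 1/((-44)²) = 1/1936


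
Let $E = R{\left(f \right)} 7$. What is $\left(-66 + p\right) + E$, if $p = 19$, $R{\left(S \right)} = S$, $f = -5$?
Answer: $-82$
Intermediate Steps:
$E = -35$ ($E = \left(-5\right) 7 = -35$)
$\left(-66 + p\right) + E = \left(-66 + 19\right) - 35 = -47 - 35 = -82$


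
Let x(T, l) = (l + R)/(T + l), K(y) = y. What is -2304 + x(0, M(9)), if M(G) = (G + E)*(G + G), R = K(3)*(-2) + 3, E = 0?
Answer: -124363/54 ≈ -2303.0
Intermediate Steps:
R = -3 (R = 3*(-2) + 3 = -6 + 3 = -3)
M(G) = 2*G² (M(G) = (G + 0)*(G + G) = G*(2*G) = 2*G²)
x(T, l) = (-3 + l)/(T + l) (x(T, l) = (l - 3)/(T + l) = (-3 + l)/(T + l))
-2304 + x(0, M(9)) = -2304 + (-3 + 2*9²)/(0 + 2*9²) = -2304 + (-3 + 2*81)/(0 + 2*81) = -2304 + (-3 + 162)/(0 + 162) = -2304 + 159/162 = -2304 + (1/162)*159 = -2304 + 53/54 = -124363/54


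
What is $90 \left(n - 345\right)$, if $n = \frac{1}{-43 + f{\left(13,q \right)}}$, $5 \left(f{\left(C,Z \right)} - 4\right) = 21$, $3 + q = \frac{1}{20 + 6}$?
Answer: $- \frac{900525}{29} \approx -31053.0$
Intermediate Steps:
$q = - \frac{77}{26}$ ($q = -3 + \frac{1}{20 + 6} = -3 + \frac{1}{26} = - \frac{77}{26} \approx -2.9615$)
$f{\left(C,Z \right)} = \frac{41}{5}$ ($f{\left(C,Z \right)} = 4 + \frac{1}{5} \cdot 21 = 4 + \frac{21}{5} = \frac{41}{5}$)
$n = - \frac{5}{174}$ ($n = \frac{1}{-43 + \frac{41}{5}} = \frac{1}{- \frac{174}{5}} = - \frac{5}{174} \approx -0.028736$)
$90 \left(n - 345\right) = 90 \left(- \frac{5}{174} - 345\right) = 90 \left(- \frac{60035}{174}\right) = - \frac{900525}{29}$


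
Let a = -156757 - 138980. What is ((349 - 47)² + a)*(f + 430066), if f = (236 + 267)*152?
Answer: -103600464226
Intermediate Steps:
f = 76456 (f = 503*152 = 76456)
a = -295737
((349 - 47)² + a)*(f + 430066) = ((349 - 47)² - 295737)*(76456 + 430066) = (302² - 295737)*506522 = (91204 - 295737)*506522 = -204533*506522 = -103600464226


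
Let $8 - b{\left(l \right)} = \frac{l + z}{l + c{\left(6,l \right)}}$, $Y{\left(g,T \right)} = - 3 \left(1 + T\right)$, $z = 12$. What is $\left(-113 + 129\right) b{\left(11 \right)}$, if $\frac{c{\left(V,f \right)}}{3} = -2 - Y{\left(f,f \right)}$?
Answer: $\frac{14096}{113} \approx 124.74$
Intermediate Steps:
$Y{\left(g,T \right)} = -3 - 3 T$
$c{\left(V,f \right)} = 3 + 9 f$ ($c{\left(V,f \right)} = 3 \left(-2 - \left(-3 - 3 f\right)\right) = 3 \left(-2 + \left(3 + 3 f\right)\right) = 3 \left(1 + 3 f\right) = 3 + 9 f$)
$b{\left(l \right)} = 8 - \frac{12 + l}{3 + 10 l}$ ($b{\left(l \right)} = 8 - \frac{l + 12}{l + \left(3 + 9 l\right)} = 8 - \frac{12 + l}{3 + 10 l}$)
$\left(-113 + 129\right) b{\left(11 \right)} = \left(-113 + 129\right) \frac{12 + 79 \cdot 11}{3 + 10 \cdot 11} = 16 \frac{12 + 869}{3 + 110} = 16 \cdot \frac{1}{113} \cdot 881 = 16 \cdot \frac{881}{113} = \frac{14096}{113}$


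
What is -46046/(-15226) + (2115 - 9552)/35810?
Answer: 33384163/11853110 ≈ 2.8165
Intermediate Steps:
-46046/(-15226) + (2115 - 9552)/35810 = -46046*(-1/15226) - 7437*1/35810 = 1001/331 - 7437/35810 = 33384163/11853110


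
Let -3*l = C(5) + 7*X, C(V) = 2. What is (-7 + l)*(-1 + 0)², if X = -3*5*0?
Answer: -23/3 ≈ -7.6667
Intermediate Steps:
X = 0 (X = -15*0 = 0)
l = -⅔ (l = -(2 + 7*0)/3 = -(2 + 0)/3 = -⅓*2 = -⅔ ≈ -0.66667)
(-7 + l)*(-1 + 0)² = (-7 - ⅔)*(-1 + 0)² = -23/3*(-1)² = -23/3*1 = -23/3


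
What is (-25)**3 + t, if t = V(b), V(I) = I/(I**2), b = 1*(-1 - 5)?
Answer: -93751/6 ≈ -15625.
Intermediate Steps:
b = -6 (b = 1*(-6) = -6)
V(I) = 1/I (V(I) = I/I**2 = 1/I)
t = -1/6 (t = 1/(-6) = -1/6 ≈ -0.16667)
(-25)**3 + t = (-25)**3 - 1/6 = -15625 - 1/6 = -93751/6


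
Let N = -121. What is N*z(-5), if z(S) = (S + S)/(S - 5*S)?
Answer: 121/2 ≈ 60.500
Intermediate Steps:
z(S) = -½ (z(S) = (2*S)/((-4*S)) = (2*S)*(-1/(4*S)) = -½)
N*z(-5) = -121*(-½) = 121/2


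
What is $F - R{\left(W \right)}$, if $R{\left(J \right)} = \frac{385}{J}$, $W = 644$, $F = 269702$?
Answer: $\frac{24812529}{92} \approx 2.697 \cdot 10^{5}$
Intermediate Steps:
$F - R{\left(W \right)} = 269702 - \frac{385}{644} = 269702 - 385 \cdot \frac{1}{644} = 269702 - \frac{55}{92} = \frac{24812529}{92}$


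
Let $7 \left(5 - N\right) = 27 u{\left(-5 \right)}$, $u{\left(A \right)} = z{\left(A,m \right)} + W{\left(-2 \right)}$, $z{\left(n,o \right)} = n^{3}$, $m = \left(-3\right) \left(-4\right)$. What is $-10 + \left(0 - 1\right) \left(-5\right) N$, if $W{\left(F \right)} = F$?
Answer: $\frac{17250}{7} \approx 2464.3$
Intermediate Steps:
$m = 12$
$u{\left(A \right)} = -2 + A^{3}$ ($u{\left(A \right)} = A^{3} - 2 = -2 + A^{3}$)
$N = \frac{3464}{7}$ ($N = 5 - \frac{27 \left(-2 + \left(-5\right)^{3}\right)}{7} = 5 - \frac{27 \left(-2 - 125\right)}{7} = 5 - \frac{27 \left(-127\right)}{7} = 5 - - \frac{3429}{7} = 5 + \frac{3429}{7} = \frac{3464}{7} \approx 494.86$)
$-10 + \left(0 - 1\right) \left(-5\right) N = -10 + \left(0 - 1\right) \left(-5\right) \frac{3464}{7} = -10 + \left(-1\right) \left(-5\right) \frac{3464}{7} = -10 + 5 \cdot \frac{3464}{7} = -10 + \frac{17320}{7} = \frac{17250}{7}$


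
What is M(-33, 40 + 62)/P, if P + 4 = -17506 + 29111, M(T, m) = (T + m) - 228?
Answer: -53/3867 ≈ -0.013706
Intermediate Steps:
M(T, m) = -228 + T + m
P = 11601 (P = -4 + (-17506 + 29111) = -4 + 11605 = 11601)
M(-33, 40 + 62)/P = (-228 - 33 + (40 + 62))/11601 = (-228 - 33 + 102)*(1/11601) = -159*1/11601 = -53/3867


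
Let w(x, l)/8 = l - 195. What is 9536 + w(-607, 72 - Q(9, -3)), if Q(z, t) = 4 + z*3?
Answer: 8304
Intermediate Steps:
Q(z, t) = 4 + 3*z
w(x, l) = -1560 + 8*l (w(x, l) = 8*(l - 195) = 8*(-195 + l) = -1560 + 8*l)
9536 + w(-607, 72 - Q(9, -3)) = 9536 + (-1560 + 8*(72 - (4 + 3*9))) = 9536 + (-1560 + 8*(72 - (4 + 27))) = 9536 + (-1560 + 8*(72 - 1*31)) = 9536 + (-1560 + 8*(72 - 31)) = 9536 + (-1560 + 8*41) = 9536 + (-1560 + 328) = 9536 - 1232 = 8304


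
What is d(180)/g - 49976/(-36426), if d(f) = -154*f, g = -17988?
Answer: 79529042/27301287 ≈ 2.9130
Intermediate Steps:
d(180)/g - 49976/(-36426) = -154*180/(-17988) - 49976/(-36426) = -27720*(-1/17988) - 49976*(-1/36426) = 2310/1499 + 24988/18213 = 79529042/27301287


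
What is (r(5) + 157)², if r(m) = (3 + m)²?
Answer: 48841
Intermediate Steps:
(r(5) + 157)² = ((3 + 5)² + 157)² = (8² + 157)² = (64 + 157)² = 221² = 48841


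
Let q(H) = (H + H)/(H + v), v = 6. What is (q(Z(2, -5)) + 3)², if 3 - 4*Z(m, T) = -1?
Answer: 529/49 ≈ 10.796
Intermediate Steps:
Z(m, T) = 1 (Z(m, T) = ¾ - ¼*(-1) = ¾ + ¼ = 1)
q(H) = 2*H/(6 + H) (q(H) = (H + H)/(H + 6) = (2*H)/(6 + H) = 2*H/(6 + H))
(q(Z(2, -5)) + 3)² = (2*1/(6 + 1) + 3)² = (2*1/7 + 3)² = (2*1*(⅐) + 3)² = (2/7 + 3)² = (23/7)² = 529/49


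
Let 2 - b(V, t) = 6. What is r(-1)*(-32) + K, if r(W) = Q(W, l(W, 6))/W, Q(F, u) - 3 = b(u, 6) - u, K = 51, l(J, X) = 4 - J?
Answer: -141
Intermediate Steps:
b(V, t) = -4 (b(V, t) = 2 - 1*6 = 2 - 6 = -4)
Q(F, u) = -1 - u (Q(F, u) = 3 + (-4 - u) = -1 - u)
r(W) = (-5 + W)/W (r(W) = (-1 - (4 - W))/W = (-1 + (-4 + W))/W = (-5 + W)/W)
r(-1)*(-32) + K = ((-5 - 1)/(-1))*(-32) + 51 = -1*(-6)*(-32) + 51 = 6*(-32) + 51 = -192 + 51 = -141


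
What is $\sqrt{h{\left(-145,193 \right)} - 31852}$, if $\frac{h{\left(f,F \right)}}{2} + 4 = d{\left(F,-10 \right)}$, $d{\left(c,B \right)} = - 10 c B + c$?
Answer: $\sqrt{7126} \approx 84.416$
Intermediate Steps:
$d{\left(c,B \right)} = c - 10 B c$ ($d{\left(c,B \right)} = - 10 B c + c = c - 10 B c$)
$h{\left(f,F \right)} = -8 + 202 F$ ($h{\left(f,F \right)} = -8 + 2 F \left(1 - -100\right) = -8 + 2 F \left(1 + 100\right) = -8 + 2 F 101 = -8 + 2 \cdot 101 F = -8 + 202 F$)
$\sqrt{h{\left(-145,193 \right)} - 31852} = \sqrt{\left(-8 + 202 \cdot 193\right) - 31852} = \sqrt{\left(-8 + 38986\right) - 31852} = \sqrt{38978 - 31852} = \sqrt{7126}$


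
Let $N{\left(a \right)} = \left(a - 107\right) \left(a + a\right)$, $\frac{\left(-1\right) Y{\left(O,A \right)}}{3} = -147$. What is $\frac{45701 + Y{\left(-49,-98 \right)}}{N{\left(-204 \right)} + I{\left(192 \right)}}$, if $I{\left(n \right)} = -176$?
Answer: $\frac{23071}{63356} \approx 0.36415$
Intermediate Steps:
$Y{\left(O,A \right)} = 441$ ($Y{\left(O,A \right)} = \left(-3\right) \left(-147\right) = 441$)
$N{\left(a \right)} = 2 a \left(-107 + a\right)$ ($N{\left(a \right)} = \left(-107 + a\right) 2 a = 2 a \left(-107 + a\right)$)
$\frac{45701 + Y{\left(-49,-98 \right)}}{N{\left(-204 \right)} + I{\left(192 \right)}} = \frac{45701 + 441}{2 \left(-204\right) \left(-107 - 204\right) - 176} = \frac{46142}{2 \left(-204\right) \left(-311\right) - 176} = \frac{46142}{126888 - 176} = \frac{46142}{126712} = 46142 \cdot \frac{1}{126712} = \frac{23071}{63356}$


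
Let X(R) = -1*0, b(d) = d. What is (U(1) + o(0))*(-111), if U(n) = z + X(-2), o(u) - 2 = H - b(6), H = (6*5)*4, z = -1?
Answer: -12765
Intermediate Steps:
H = 120 (H = 30*4 = 120)
X(R) = 0
o(u) = 116 (o(u) = 2 + (120 - 1*6) = 2 + (120 - 6) = 2 + 114 = 116)
U(n) = -1 (U(n) = -1 + 0 = -1)
(U(1) + o(0))*(-111) = (-1 + 116)*(-111) = 115*(-111) = -12765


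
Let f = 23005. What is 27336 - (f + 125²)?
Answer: -11294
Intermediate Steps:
27336 - (f + 125²) = 27336 - (23005 + 125²) = 27336 - (23005 + 15625) = 27336 - 1*38630 = 27336 - 38630 = -11294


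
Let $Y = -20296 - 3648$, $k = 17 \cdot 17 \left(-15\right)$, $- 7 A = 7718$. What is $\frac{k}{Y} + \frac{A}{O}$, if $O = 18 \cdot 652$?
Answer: $\frac{21416141}{245880936} \approx 0.0871$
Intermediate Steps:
$A = - \frac{7718}{7}$ ($A = \left(- \frac{1}{7}\right) 7718 = - \frac{7718}{7} \approx -1102.6$)
$k = -4335$ ($k = 289 \left(-15\right) = -4335$)
$Y = -23944$
$O = 11736$
$\frac{k}{Y} + \frac{A}{O} = - \frac{4335}{-23944} - \frac{7718}{7 \cdot 11736} = \left(-4335\right) \left(- \frac{1}{23944}\right) - \frac{3859}{41076} = \frac{4335}{23944} - \frac{3859}{41076} = \frac{21416141}{245880936}$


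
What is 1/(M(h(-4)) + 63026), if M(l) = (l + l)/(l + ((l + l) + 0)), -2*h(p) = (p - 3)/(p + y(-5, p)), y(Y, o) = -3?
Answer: 3/189080 ≈ 1.5866e-5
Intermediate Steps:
h(p) = -1/2 (h(p) = -(p - 3)/(2*(p - 3)) = -(-3 + p)/(2*(-3 + p)) = -1/2*1 = -1/2)
M(l) = 2/3 (M(l) = (2*l)/(l + (2*l + 0)) = (2*l)/(l + 2*l) = (2*l)/((3*l)) = (2*l)*(1/(3*l)) = 2/3)
1/(M(h(-4)) + 63026) = 1/(2/3 + 63026) = 1/(189080/3) = 3/189080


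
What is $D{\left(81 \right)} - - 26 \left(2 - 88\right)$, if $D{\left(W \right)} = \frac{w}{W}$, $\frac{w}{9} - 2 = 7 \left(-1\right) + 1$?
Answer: $- \frac{20128}{9} \approx -2236.4$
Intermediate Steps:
$w = -36$ ($w = 18 + 9 \left(7 \left(-1\right) + 1\right) = 18 + 9 \left(-7 + 1\right) = 18 + 9 \left(-6\right) = 18 - 54 = -36$)
$D{\left(W \right)} = - \frac{36}{W}$
$D{\left(81 \right)} - - 26 \left(2 - 88\right) = - \frac{36}{81} - - 26 \left(2 - 88\right) = \left(-36\right) \frac{1}{81} - - 26 \left(2 - 88\right) = - \frac{4}{9} - \left(-26\right) \left(-86\right) = - \frac{4}{9} - 2236 = - \frac{20128}{9}$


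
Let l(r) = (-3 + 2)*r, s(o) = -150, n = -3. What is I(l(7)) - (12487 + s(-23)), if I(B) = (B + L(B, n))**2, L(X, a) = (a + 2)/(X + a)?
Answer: -1228939/100 ≈ -12289.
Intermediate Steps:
L(X, a) = (2 + a)/(X + a)
l(r) = -r
I(B) = (B - 1/(-3 + B))**2 (I(B) = (B + (2 - 3)/(B - 3))**2 = (B - 1/(-3 + B))**2)
I(l(7)) - (12487 + s(-23)) = (-1 + (-1*7)*(-3 - 1*7))**2/(-3 - 1*7)**2 - (12487 - 150) = (-1 - 7*(-3 - 7))**2/(-3 - 7)**2 - 1*12337 = (-1 - 7*(-10))**2/(-10)**2 - 12337 = (-1 + 70)**2*(1/100) - 12337 = 69**2*(1/100) - 12337 = 4761*(1/100) - 12337 = 4761/100 - 12337 = -1228939/100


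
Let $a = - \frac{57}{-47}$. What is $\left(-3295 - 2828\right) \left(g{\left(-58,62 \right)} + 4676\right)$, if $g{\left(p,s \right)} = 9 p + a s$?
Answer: $- \frac{1217080956}{47} \approx -2.5895 \cdot 10^{7}$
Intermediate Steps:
$a = \frac{57}{47}$ ($a = \left(-57\right) \left(- \frac{1}{47}\right) = \frac{57}{47} \approx 1.2128$)
$g{\left(p,s \right)} = 9 p + \frac{57 s}{47}$
$\left(-3295 - 2828\right) \left(g{\left(-58,62 \right)} + 4676\right) = \left(-3295 - 2828\right) \left(\left(9 \left(-58\right) + \frac{57}{47} \cdot 62\right) + 4676\right) = - 6123 \left(\left(-522 + \frac{3534}{47}\right) + 4676\right) = - 6123 \left(- \frac{21000}{47} + 4676\right) = \left(-6123\right) \frac{198772}{47} = - \frac{1217080956}{47}$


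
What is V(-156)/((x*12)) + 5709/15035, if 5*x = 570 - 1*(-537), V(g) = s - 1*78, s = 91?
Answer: 76815631/199724940 ≈ 0.38461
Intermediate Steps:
V(g) = 13 (V(g) = 91 - 1*78 = 91 - 78 = 13)
x = 1107/5 (x = (570 - 1*(-537))/5 = (570 + 537)/5 = (1/5)*1107 = 1107/5 ≈ 221.40)
V(-156)/((x*12)) + 5709/15035 = 13/(((1107/5)*12)) + 5709/15035 = 13/(13284/5) + 5709*(1/15035) = 13*(5/13284) + 5709/15035 = 65/13284 + 5709/15035 = 76815631/199724940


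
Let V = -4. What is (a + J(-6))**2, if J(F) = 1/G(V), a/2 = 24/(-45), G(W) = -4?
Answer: 6241/3600 ≈ 1.7336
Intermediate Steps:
a = -16/15 (a = 2*(24/(-45)) = 2*(24*(-1/45)) = 2*(-8/15) = -16/15 ≈ -1.0667)
J(F) = -1/4 (J(F) = 1/(-4) = -1/4)
(a + J(-6))**2 = (-16/15 - 1/4)**2 = (-79/60)**2 = 6241/3600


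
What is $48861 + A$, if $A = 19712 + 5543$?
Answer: $74116$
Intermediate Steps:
$A = 25255$
$48861 + A = 48861 + 25255 = 74116$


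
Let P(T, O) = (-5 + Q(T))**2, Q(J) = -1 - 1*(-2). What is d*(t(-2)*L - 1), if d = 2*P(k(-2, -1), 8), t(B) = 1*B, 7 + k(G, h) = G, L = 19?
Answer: -1248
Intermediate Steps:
k(G, h) = -7 + G
t(B) = B
Q(J) = 1 (Q(J) = -1 + 2 = 1)
P(T, O) = 16 (P(T, O) = (-5 + 1)**2 = (-4)**2 = 16)
d = 32 (d = 2*16 = 32)
d*(t(-2)*L - 1) = 32*(-2*19 - 1) = 32*(-38 - 1) = 32*(-39) = -1248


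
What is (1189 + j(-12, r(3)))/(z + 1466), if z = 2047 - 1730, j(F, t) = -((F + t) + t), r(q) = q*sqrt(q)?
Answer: 1201/1783 - 6*sqrt(3)/1783 ≈ 0.66776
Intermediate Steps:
r(q) = q**(3/2)
j(F, t) = -F - 2*t (j(F, t) = -(F + 2*t) = -F - 2*t)
z = 317
(1189 + j(-12, r(3)))/(z + 1466) = (1189 + (-1*(-12) - 6*sqrt(3)))/(317 + 1466) = (1189 + (12 - 6*sqrt(3)))/1783 = (1189 + (12 - 6*sqrt(3)))*(1/1783) = (1201 - 6*sqrt(3))*(1/1783) = 1201/1783 - 6*sqrt(3)/1783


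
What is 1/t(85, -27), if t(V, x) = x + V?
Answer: 1/58 ≈ 0.017241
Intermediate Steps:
t(V, x) = V + x
1/t(85, -27) = 1/(85 - 27) = 1/58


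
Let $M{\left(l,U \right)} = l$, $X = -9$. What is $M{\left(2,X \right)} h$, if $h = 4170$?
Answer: $8340$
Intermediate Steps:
$M{\left(2,X \right)} h = 2 \cdot 4170 = 8340$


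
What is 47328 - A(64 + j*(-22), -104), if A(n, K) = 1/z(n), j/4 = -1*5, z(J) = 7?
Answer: 331295/7 ≈ 47328.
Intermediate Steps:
j = -20 (j = 4*(-1*5) = 4*(-5) = -20)
A(n, K) = ⅐ (A(n, K) = 1/7 = ⅐)
47328 - A(64 + j*(-22), -104) = 47328 - 1*⅐ = 47328 - ⅐ = 331295/7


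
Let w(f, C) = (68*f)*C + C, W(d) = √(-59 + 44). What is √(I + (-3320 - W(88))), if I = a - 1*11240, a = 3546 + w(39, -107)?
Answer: √(-294885 - I*√15) ≈ 0.004 - 543.03*I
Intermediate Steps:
W(d) = I*√15 (W(d) = √(-15) = I*√15)
w(f, C) = C + 68*C*f (w(f, C) = 68*C*f + C = C + 68*C*f)
a = -280325 (a = 3546 - 107*(1 + 68*39) = 3546 - 107*(1 + 2652) = 3546 - 107*2653 = 3546 - 283871 = -280325)
I = -291565 (I = -280325 - 1*11240 = -280325 - 11240 = -291565)
√(I + (-3320 - W(88))) = √(-291565 + (-3320 - I*√15)) = √(-294885 - I*√15)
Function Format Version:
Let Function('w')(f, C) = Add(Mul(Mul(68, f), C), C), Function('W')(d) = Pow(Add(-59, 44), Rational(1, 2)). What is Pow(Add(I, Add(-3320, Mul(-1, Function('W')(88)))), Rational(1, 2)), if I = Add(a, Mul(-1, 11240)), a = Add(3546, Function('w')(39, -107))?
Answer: Pow(Add(-294885, Mul(-1, I, Pow(15, Rational(1, 2)))), Rational(1, 2)) ≈ Add(0.004, Mul(-543.03, I))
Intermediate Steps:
Function('W')(d) = Mul(I, Pow(15, Rational(1, 2))) (Function('W')(d) = Pow(-15, Rational(1, 2)) = Mul(I, Pow(15, Rational(1, 2))))
Function('w')(f, C) = Add(C, Mul(68, C, f)) (Function('w')(f, C) = Add(Mul(68, C, f), C) = Add(C, Mul(68, C, f)))
a = -280325 (a = Add(3546, Mul(-107, Add(1, Mul(68, 39)))) = Add(3546, Mul(-107, Add(1, 2652))) = Add(3546, Mul(-107, 2653)) = Add(3546, -283871) = -280325)
I = -291565 (I = Add(-280325, Mul(-1, 11240)) = Add(-280325, -11240) = -291565)
Pow(Add(I, Add(-3320, Mul(-1, Function('W')(88)))), Rational(1, 2)) = Pow(Add(-291565, Add(-3320, Mul(-1, Mul(I, Pow(15, Rational(1, 2)))))), Rational(1, 2)) = Pow(Add(-291565, Add(-3320, Mul(-1, I, Pow(15, Rational(1, 2))))), Rational(1, 2)) = Pow(Add(-294885, Mul(-1, I, Pow(15, Rational(1, 2)))), Rational(1, 2))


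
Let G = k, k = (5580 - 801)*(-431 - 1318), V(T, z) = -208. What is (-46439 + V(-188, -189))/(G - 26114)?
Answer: 46647/8384585 ≈ 0.0055634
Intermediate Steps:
k = -8358471 (k = 4779*(-1749) = -8358471)
G = -8358471
(-46439 + V(-188, -189))/(G - 26114) = (-46439 - 208)/(-8358471 - 26114) = -46647/(-8384585) = -46647*(-1/8384585) = 46647/8384585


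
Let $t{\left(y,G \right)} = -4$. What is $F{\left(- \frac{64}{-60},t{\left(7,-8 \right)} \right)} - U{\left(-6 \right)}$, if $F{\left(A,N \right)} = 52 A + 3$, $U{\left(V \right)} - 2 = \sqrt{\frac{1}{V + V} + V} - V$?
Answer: $\frac{757}{15} - \frac{i \sqrt{219}}{6} \approx 50.467 - 2.4664 i$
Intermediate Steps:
$U{\left(V \right)} = 2 + \sqrt{V + \frac{1}{2 V}} - V$ ($U{\left(V \right)} = 2 - \left(V - \sqrt{\frac{1}{V + V} + V}\right) = 2 - \left(V - \sqrt{\frac{1}{2 V} + V}\right) = 2 - \left(V - \sqrt{V + \frac{1}{2 V}}\right) = 2 + \sqrt{V + \frac{1}{2 V}} - V$)
$F{\left(A,N \right)} = 3 + 52 A$
$F{\left(- \frac{64}{-60},t{\left(7,-8 \right)} \right)} - U{\left(-6 \right)} = \left(3 + 52 \left(- \frac{64}{-60}\right)\right) - \left(2 + \frac{\sqrt{\frac{2}{-6} + 4 \left(-6\right)}}{2} - -6\right) = \left(3 + 52 \left(\left(-64\right) \left(- \frac{1}{60}\right)\right)\right) - \left(2 + \frac{\sqrt{2 \left(- \frac{1}{6}\right) - 24}}{2} + 6\right) = \left(3 + 52 \cdot \frac{16}{15}\right) - \left(2 + \frac{\sqrt{- \frac{1}{3} - 24}}{2} + 6\right) = \left(3 + \frac{832}{15}\right) - \left(2 + \frac{\sqrt{- \frac{73}{3}}}{2} + 6\right) = \frac{877}{15} - \left(2 + \frac{\frac{1}{3} i \sqrt{219}}{2} + 6\right) = \frac{877}{15} - \left(2 + \frac{i \sqrt{219}}{6} + 6\right) = \frac{877}{15} - \left(8 + \frac{i \sqrt{219}}{6}\right) = \frac{757}{15} - \frac{i \sqrt{219}}{6}$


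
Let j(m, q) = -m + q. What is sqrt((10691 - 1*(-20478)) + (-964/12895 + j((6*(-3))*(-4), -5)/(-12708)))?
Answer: 7*sqrt(474482758848962545)/27311610 ≈ 176.55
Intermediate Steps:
j(m, q) = q - m
sqrt((10691 - 1*(-20478)) + (-964/12895 + j((6*(-3))*(-4), -5)/(-12708))) = sqrt((10691 - 1*(-20478)) + (-964/12895 + (-5 - 6*(-3)*(-4))/(-12708))) = sqrt((10691 + 20478) + (-964*1/12895 + (-5 - (-18)*(-4))*(-1/12708))) = sqrt(31169 + (-964/12895 + (-5 - 1*72)*(-1/12708))) = sqrt(31169 + (-964/12895 + (-5 - 72)*(-1/12708))) = sqrt(31169 + (-964/12895 - 77*(-1/12708))) = sqrt(31169 + (-964/12895 + 77/12708)) = sqrt(31169 - 11257597/163869660) = sqrt(5107642174943/163869660) = 7*sqrt(474482758848962545)/27311610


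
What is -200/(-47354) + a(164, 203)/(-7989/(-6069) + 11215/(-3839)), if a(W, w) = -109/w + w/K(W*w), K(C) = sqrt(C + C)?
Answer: 2899462585703/8558666115504 - 7766297*sqrt(16646)/2044208832 ≈ -0.15139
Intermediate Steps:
K(C) = sqrt(2)*sqrt(C) (K(C) = sqrt(2*C) = sqrt(2)*sqrt(C))
a(W, w) = -109/w + w*sqrt(2)/(2*sqrt(W*w)) (a(W, w) = -109/w + w/((sqrt(2)*sqrt(W*w))) = -109/w + w*(sqrt(2)/(2*sqrt(W*w))) = -109/w + w*sqrt(2)/(2*sqrt(W*w)))
-200/(-47354) + a(164, 203)/(-7989/(-6069) + 11215/(-3839)) = -200/(-47354) + (-109/203 + (1/2)*203*sqrt(2)/sqrt(164*203))/(-7989/(-6069) + 11215/(-3839)) = -200*(-1/47354) + (-109*1/203 + (1/2)*203*sqrt(2)/sqrt(33292))/(-7989*(-1/6069) + 11215*(-1/3839)) = 100/23677 + (-109/203 + (1/2)*203*sqrt(2)*(sqrt(8323)/16646))/(2663/2023 - 11215/3839) = 100/23677 + (-109/203 + sqrt(16646)/164)/(-12464688/7766297) = 100/23677 + (-109/203 + sqrt(16646)/164)*(-7766297/12464688) = 100/23677 + (120932339/361475952 - 7766297*sqrt(16646)/2044208832) = 2899462585703/8558666115504 - 7766297*sqrt(16646)/2044208832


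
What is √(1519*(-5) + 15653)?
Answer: √8058 ≈ 89.766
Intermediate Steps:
√(1519*(-5) + 15653) = √(-7595 + 15653) = √8058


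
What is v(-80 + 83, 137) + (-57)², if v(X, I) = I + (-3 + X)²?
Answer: 3386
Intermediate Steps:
v(-80 + 83, 137) + (-57)² = (137 + (-3 + (-80 + 83))²) + (-57)² = (137 + (-3 + 3)²) + 3249 = (137 + 0²) + 3249 = (137 + 0) + 3249 = 137 + 3249 = 3386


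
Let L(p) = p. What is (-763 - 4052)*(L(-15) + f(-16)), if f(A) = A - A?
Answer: 72225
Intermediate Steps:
f(A) = 0
(-763 - 4052)*(L(-15) + f(-16)) = (-763 - 4052)*(-15 + 0) = -4815*(-15) = 72225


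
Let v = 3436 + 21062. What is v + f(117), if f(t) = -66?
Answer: 24432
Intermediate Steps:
v = 24498
v + f(117) = 24498 - 66 = 24432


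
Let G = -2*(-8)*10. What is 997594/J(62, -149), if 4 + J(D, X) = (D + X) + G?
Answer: 997594/69 ≈ 14458.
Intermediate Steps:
G = 160 (G = 16*10 = 160)
J(D, X) = 156 + D + X (J(D, X) = -4 + ((D + X) + 160) = -4 + (160 + D + X) = 156 + D + X)
997594/J(62, -149) = 997594/(156 + 62 - 149) = 997594/69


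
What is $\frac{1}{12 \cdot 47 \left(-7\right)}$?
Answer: $- \frac{1}{3948} \approx -0.00025329$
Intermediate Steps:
$\frac{1}{12 \cdot 47 \left(-7\right)} = \frac{1}{564 \left(-7\right)} = \frac{1}{-3948} = - \frac{1}{3948}$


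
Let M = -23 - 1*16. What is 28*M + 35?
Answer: -1057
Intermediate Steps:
M = -39 (M = -23 - 16 = -39)
28*M + 35 = 28*(-39) + 35 = -1092 + 35 = -1057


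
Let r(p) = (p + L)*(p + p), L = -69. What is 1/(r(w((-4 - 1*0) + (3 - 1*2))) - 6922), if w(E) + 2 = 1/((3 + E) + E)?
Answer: -9/59302 ≈ -0.00015177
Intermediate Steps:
w(E) = -2 + 1/(3 + 2*E) (w(E) = -2 + 1/((3 + E) + E) = -2 + 1/(3 + 2*E))
r(p) = 2*p*(-69 + p) (r(p) = (p - 69)*(p + p) = (-69 + p)*(2*p) = 2*p*(-69 + p))
1/(r(w((-4 - 1*0) + (3 - 1*2))) - 6922) = 1/(2*((-5 - 4*((-4 - 1*0) + (3 - 1*2)))/(3 + 2*((-4 - 1*0) + (3 - 1*2))))*(-69 + (-5 - 4*((-4 - 1*0) + (3 - 1*2)))/(3 + 2*((-4 - 1*0) + (3 - 1*2)))) - 6922) = 1/(2*((-5 - 4*((-4 + 0) + (3 - 2)))/(3 + 2*((-4 + 0) + (3 - 2))))*(-69 + (-5 - 4*((-4 + 0) + (3 - 2)))/(3 + 2*((-4 + 0) + (3 - 2)))) - 6922) = 1/(2*((-5 - 4*(-4 + 1))/(3 + 2*(-4 + 1)))*(-69 + (-5 - 4*(-4 + 1))/(3 + 2*(-4 + 1))) - 6922) = 1/(2*((-5 - 4*(-3))/(3 + 2*(-3)))*(-69 + (-5 - 4*(-3))/(3 + 2*(-3))) - 6922) = 1/(2*((-5 + 12)/(3 - 6))*(-69 + (-5 + 12)/(3 - 6)) - 6922) = 1/(2*(7/(-3))*(-69 + 7/(-3)) - 6922) = 1/(2*(-1/3*7)*(-69 - 1/3*7) - 6922) = 1/(2*(-7/3)*(-69 - 7/3) - 6922) = 1/(2*(-7/3)*(-214/3) - 6922) = 1/(2996/9 - 6922) = 1/(-59302/9) = -9/59302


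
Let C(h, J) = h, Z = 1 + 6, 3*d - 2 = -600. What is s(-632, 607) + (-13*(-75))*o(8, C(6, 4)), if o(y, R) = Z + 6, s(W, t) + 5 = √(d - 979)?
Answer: 12670 + I*√10605/3 ≈ 12670.0 + 34.327*I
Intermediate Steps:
d = -598/3 (d = ⅔ + (⅓)*(-600) = ⅔ - 200 = -598/3 ≈ -199.33)
Z = 7
s(W, t) = -5 + I*√10605/3 (s(W, t) = -5 + √(-598/3 - 979) = -5 + √(-3535/3) = -5 + I*√10605/3)
o(y, R) = 13 (o(y, R) = 7 + 6 = 13)
s(-632, 607) + (-13*(-75))*o(8, C(6, 4)) = (-5 + I*√10605/3) - 13*(-75)*13 = (-5 + I*√10605/3) + 975*13 = (-5 + I*√10605/3) + 12675 = 12670 + I*√10605/3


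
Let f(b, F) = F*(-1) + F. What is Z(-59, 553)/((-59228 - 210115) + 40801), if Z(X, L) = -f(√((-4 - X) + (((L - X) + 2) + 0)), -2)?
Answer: 0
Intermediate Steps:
f(b, F) = 0 (f(b, F) = -F + F = 0)
Z(X, L) = 0 (Z(X, L) = -1*0 = 0)
Z(-59, 553)/((-59228 - 210115) + 40801) = 0/((-59228 - 210115) + 40801) = 0/(-269343 + 40801) = 0/(-228542) = 0*(-1/228542) = 0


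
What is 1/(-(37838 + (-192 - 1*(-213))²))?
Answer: -1/38279 ≈ -2.6124e-5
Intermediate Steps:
1/(-(37838 + (-192 - 1*(-213))²)) = 1/(-(37838 + (-192 + 213)²)) = 1/(-(37838 + 21²)) = 1/(-(37838 + 441)) = 1/(-1*38279) = 1/(-38279) = -1/38279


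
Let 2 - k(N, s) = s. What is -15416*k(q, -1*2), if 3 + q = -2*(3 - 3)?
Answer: -61664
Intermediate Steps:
q = -3 (q = -3 - 2*(3 - 3) = -3 - 2*0 = -3 + 0 = -3)
k(N, s) = 2 - s
-15416*k(q, -1*2) = -15416*(2 - (-1)*2) = -15416*(2 - 1*(-2)) = -15416*(2 + 2) = -15416*4 = -61664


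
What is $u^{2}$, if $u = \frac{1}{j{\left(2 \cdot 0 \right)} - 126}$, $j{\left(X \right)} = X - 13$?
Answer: $\frac{1}{19321} \approx 5.1757 \cdot 10^{-5}$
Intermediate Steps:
$j{\left(X \right)} = -13 + X$
$u = - \frac{1}{139}$ ($u = \frac{1}{\left(-13 + 2 \cdot 0\right) - 126} = \frac{1}{\left(-13 + 0\right) - 126} = \frac{1}{-13 - 126} = \frac{1}{-139} = - \frac{1}{139} \approx -0.0071942$)
$u^{2} = \left(- \frac{1}{139}\right)^{2} = \frac{1}{19321}$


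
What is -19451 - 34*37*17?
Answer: -40837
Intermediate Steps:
-19451 - 34*37*17 = -19451 - 1258*17 = -19451 - 1*21386 = -19451 - 21386 = -40837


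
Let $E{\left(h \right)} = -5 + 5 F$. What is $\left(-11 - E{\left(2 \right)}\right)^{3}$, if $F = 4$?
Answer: $-17576$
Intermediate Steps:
$E{\left(h \right)} = 15$ ($E{\left(h \right)} = -5 + 5 \cdot 4 = -5 + 20 = 15$)
$\left(-11 - E{\left(2 \right)}\right)^{3} = \left(-11 - 15\right)^{3} = \left(-26\right)^{3} = -17576$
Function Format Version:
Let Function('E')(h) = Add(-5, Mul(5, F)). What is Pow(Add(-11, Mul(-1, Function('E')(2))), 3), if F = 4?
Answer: -17576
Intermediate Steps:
Function('E')(h) = 15 (Function('E')(h) = Add(-5, Mul(5, 4)) = Add(-5, 20) = 15)
Pow(Add(-11, Mul(-1, Function('E')(2))), 3) = Pow(Add(-11, Mul(-1, 15)), 3) = Pow(Add(-11, -15), 3) = Pow(-26, 3) = -17576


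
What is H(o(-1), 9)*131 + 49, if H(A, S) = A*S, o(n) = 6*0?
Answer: 49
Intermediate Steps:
o(n) = 0
H(o(-1), 9)*131 + 49 = (0*9)*131 + 49 = 0*131 + 49 = 0 + 49 = 49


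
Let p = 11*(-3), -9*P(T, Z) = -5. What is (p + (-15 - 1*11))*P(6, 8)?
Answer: -295/9 ≈ -32.778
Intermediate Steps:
P(T, Z) = 5/9 (P(T, Z) = -⅑*(-5) = 5/9)
p = -33
(p + (-15 - 1*11))*P(6, 8) = (-33 + (-15 - 1*11))*(5/9) = (-33 + (-15 - 11))*(5/9) = (-33 - 26)*(5/9) = -59*5/9 = -295/9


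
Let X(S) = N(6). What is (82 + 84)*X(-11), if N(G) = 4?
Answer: 664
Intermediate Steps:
X(S) = 4
(82 + 84)*X(-11) = (82 + 84)*4 = 166*4 = 664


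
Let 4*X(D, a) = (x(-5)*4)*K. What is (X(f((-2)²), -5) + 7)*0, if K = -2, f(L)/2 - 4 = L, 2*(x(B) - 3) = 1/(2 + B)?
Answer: 0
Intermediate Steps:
x(B) = 3 + 1/(2*(2 + B))
f(L) = 8 + 2*L
X(D, a) = -17/3 (X(D, a) = ((((13 + 6*(-5))/(2*(2 - 5)))*4)*(-2))/4 = ((((½)*(13 - 30)/(-3))*4)*(-2))/4 = ((((½)*(-⅓)*(-17))*4)*(-2))/4 = (((17/6)*4)*(-2))/4 = ((34/3)*(-2))/4 = (¼)*(-68/3) = -17/3)
(X(f((-2)²), -5) + 7)*0 = (-17/3 + 7)*0 = (4/3)*0 = 0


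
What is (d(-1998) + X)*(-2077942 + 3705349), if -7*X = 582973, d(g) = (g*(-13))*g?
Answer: -592140722421159/7 ≈ -8.4592e+13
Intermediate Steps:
d(g) = -13*g**2 (d(g) = (-13*g)*g = -13*g**2)
X = -582973/7 (X = -1/7*582973 = -582973/7 ≈ -83282.)
(d(-1998) + X)*(-2077942 + 3705349) = (-13*(-1998)**2 - 582973/7)*(-2077942 + 3705349) = (-13*3992004 - 582973/7)*1627407 = (-51896052 - 582973/7)*1627407 = -363855337/7*1627407 = -592140722421159/7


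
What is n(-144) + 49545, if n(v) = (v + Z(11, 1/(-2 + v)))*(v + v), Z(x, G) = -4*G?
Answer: 6643665/73 ≈ 91009.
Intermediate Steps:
n(v) = 2*v*(v - 4/(-2 + v)) (n(v) = (v - 4/(-2 + v))*(v + v) = (v - 4/(-2 + v))*(2*v) = 2*v*(v - 4/(-2 + v)))
n(-144) + 49545 = 2*(-144)*(-4 - 144*(-2 - 144))/(-2 - 144) + 49545 = 2*(-144)*(-4 - 144*(-146))/(-146) + 49545 = 2*(-144)*(-1/146)*(-4 + 21024) + 49545 = 2*(-144)*(-1/146)*21020 + 49545 = 3026880/73 + 49545 = 6643665/73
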